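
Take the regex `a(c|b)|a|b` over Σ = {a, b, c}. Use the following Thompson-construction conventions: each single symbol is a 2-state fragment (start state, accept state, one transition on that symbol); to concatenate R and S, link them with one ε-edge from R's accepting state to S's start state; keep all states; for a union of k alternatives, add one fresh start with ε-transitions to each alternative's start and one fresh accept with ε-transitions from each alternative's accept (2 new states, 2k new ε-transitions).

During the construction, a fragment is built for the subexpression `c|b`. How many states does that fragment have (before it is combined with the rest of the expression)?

6

Fragment for `c|b`:
Each of the 2 symbol leaves contributes a 2-state fragment.
  c|b = 6 states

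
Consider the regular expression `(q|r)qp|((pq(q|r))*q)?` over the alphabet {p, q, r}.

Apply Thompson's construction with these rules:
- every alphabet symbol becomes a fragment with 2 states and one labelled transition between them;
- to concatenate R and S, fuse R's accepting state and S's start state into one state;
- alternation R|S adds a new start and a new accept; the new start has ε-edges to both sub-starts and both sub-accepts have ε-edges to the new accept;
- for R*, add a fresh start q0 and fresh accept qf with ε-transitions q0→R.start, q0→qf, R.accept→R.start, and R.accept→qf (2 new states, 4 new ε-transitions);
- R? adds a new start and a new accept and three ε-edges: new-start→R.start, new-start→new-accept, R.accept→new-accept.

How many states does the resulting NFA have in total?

23

Building bottom-up:
Each of the 9 symbol leaves contributes a 2-state fragment.
  q|r → 6 states
  (q|r)qp → 8 states
  q|r → 6 states
  pq(q|r) → 8 states
  (pq(q|r))* → 10 states
  (pq(q|r))*q → 11 states
  ((pq(q|r))*q)? → 13 states
  (q|r)qp|((pq(q|r))*q)? → 23 states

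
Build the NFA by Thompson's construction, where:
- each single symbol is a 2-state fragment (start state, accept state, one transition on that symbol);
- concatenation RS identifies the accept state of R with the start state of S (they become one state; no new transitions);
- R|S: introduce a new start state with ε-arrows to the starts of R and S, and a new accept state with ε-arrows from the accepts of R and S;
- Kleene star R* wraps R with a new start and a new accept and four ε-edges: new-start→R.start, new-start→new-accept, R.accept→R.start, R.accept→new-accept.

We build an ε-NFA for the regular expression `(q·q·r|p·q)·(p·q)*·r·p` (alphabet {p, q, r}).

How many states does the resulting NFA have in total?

15

Bottom-up over the parse tree:
Each of the 9 symbol leaves contributes a 2-state fragment.
  q·q·r — 4 states
  p·q — 3 states
  q·q·r|p·q — 9 states
  p·q — 3 states
  (p·q)* — 5 states
  (q·q·r|p·q)·(p·q)*·r·p — 15 states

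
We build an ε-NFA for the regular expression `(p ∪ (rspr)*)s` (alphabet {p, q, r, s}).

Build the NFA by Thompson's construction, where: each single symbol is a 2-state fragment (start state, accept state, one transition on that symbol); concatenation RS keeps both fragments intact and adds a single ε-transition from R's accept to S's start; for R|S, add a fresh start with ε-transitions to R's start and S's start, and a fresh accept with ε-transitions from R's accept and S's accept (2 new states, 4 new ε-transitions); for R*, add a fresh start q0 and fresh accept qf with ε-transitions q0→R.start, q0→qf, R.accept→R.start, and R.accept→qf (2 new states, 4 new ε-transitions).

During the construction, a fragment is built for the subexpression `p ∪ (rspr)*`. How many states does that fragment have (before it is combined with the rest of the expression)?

14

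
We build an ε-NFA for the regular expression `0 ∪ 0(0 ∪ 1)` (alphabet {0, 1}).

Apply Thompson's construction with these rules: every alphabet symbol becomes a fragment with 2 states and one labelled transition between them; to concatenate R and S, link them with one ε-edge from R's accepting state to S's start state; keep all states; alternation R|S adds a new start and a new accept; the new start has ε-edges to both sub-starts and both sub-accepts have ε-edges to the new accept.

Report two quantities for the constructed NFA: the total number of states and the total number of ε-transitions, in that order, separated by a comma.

Recursing over subexpressions:
Each of the 4 symbol leaves contributes 2 states and 0 ε-transitions.
  0 ∪ 1 : 6 states, 4 ε-transitions
  0(0 ∪ 1) : 8 states, 5 ε-transitions
  0 ∪ 0(0 ∪ 1) : 12 states, 9 ε-transitions

12, 9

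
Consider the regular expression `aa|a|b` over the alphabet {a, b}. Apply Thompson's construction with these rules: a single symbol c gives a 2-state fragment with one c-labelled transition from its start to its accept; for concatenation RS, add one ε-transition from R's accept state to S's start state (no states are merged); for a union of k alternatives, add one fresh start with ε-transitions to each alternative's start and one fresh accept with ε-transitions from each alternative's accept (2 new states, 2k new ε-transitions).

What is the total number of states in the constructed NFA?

10

By structural recursion:
Each of the 4 symbol leaves contributes a 2-state fragment.
  aa : 4 states
  aa|a|b : 10 states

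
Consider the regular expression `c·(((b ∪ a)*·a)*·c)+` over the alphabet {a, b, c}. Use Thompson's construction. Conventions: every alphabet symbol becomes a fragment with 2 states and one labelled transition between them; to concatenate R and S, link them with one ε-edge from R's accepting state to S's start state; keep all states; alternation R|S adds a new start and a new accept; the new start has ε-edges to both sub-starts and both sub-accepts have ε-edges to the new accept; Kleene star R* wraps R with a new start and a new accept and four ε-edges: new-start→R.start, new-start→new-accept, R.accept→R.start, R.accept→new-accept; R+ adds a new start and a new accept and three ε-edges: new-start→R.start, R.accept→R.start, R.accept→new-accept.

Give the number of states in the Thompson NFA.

18

Bottom-up over the parse tree:
Each of the 5 symbol leaves contributes a 2-state fragment.
  b ∪ a → 6 states
  (b ∪ a)* → 8 states
  (b ∪ a)*·a → 10 states
  ((b ∪ a)*·a)* → 12 states
  ((b ∪ a)*·a)*·c → 14 states
  (((b ∪ a)*·a)*·c)+ → 16 states
  c·(((b ∪ a)*·a)*·c)+ → 18 states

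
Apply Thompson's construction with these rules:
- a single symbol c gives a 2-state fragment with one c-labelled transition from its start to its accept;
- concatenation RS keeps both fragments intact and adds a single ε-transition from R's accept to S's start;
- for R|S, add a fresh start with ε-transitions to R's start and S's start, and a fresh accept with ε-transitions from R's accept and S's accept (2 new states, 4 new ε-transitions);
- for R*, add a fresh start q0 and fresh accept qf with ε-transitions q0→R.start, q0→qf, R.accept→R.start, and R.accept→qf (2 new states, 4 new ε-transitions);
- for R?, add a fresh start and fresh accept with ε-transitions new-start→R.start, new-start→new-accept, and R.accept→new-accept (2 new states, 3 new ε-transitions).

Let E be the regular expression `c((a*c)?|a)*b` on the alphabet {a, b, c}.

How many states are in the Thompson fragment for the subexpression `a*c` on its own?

6

Fragment for `a*c`:
Each of the 2 symbol leaves contributes a 2-state fragment.
  a* : 4 states
  a*c : 6 states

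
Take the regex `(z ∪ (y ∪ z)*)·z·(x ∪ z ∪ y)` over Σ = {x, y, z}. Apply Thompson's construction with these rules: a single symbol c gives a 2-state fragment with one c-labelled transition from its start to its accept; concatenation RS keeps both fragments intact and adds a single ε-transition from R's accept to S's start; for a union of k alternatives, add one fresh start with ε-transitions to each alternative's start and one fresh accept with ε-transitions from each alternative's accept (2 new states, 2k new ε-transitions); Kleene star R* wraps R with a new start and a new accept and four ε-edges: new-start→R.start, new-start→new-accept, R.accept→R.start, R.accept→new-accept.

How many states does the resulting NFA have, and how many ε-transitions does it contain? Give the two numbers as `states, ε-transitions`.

Building bottom-up:
Each of the 7 symbol leaves contributes 2 states and 0 ε-transitions.
  y ∪ z → 6 states, 4 ε-transitions
  (y ∪ z)* → 8 states, 8 ε-transitions
  z ∪ (y ∪ z)* → 12 states, 12 ε-transitions
  x ∪ z ∪ y → 8 states, 6 ε-transitions
  (z ∪ (y ∪ z)*)·z·(x ∪ z ∪ y) → 22 states, 20 ε-transitions

22, 20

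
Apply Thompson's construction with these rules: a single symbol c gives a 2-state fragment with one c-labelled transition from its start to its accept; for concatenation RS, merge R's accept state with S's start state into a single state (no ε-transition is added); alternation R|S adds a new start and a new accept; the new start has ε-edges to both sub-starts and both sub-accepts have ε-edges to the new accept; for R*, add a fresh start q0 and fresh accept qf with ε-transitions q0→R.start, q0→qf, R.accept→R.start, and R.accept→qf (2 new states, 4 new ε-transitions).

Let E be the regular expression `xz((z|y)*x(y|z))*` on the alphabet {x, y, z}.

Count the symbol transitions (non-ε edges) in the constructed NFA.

Recursing over subexpressions:
Each of the 7 symbol leaves contributes exactly 1 symbol transition.
  z|y : 2 symbol transitions
  (z|y)* : 2 symbol transitions
  y|z : 2 symbol transitions
  (z|y)*x(y|z) : 5 symbol transitions
  ((z|y)*x(y|z))* : 5 symbol transitions
  xz((z|y)*x(y|z))* : 7 symbol transitions

7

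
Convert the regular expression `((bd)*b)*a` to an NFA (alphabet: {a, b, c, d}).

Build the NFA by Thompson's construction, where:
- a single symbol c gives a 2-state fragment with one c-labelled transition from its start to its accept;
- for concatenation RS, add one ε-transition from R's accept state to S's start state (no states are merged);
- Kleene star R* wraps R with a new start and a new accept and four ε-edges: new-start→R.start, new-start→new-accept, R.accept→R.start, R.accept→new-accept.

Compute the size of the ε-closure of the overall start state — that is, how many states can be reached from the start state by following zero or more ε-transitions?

Compute the ε-closure size of each fragment's start state recursively; a symbol fragment's start has no outgoing ε-edge, so its closure is just itself (size 1).
  bd — |closure| equals the left operand's closure size = 1 (its accept is not ε-reachable, so the closure stops there)
  (bd)* — new start has ε-edges to the inner start and to the new accept, so |closure| = 2 + 1 = 3
  (bd)*b — |closure| = 3 + 1 = 4 (closure spills across the concat boundary because the left factor accepts ε)
  ((bd)*b)* — the star's fresh start ε-reaches both the body's start and the fresh accept: |closure| = 2 + 4 = 6
  ((bd)*b)*a — |closure| = 6 + 1 = 7 (closure spills across the concat boundary because the left factor accepts ε)

7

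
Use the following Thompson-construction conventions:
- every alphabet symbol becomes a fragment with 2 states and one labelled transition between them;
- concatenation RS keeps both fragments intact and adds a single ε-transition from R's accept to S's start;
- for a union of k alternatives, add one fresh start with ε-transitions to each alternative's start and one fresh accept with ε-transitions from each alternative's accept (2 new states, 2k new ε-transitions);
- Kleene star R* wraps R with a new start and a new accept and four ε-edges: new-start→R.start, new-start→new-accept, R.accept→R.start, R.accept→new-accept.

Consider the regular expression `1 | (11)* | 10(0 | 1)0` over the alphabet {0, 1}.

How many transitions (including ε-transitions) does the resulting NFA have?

26

Bottom-up over the parse tree:
Each of the 8 symbol leaves contributes 1 transition (1 symbol, 0 ε).
  11 = 3 transitions (2 symbol, 1 ε)
  (11)* = 7 transitions (2 symbol, 5 ε)
  0 | 1 = 6 transitions (2 symbol, 4 ε)
  10(0 | 1)0 = 12 transitions (5 symbol, 7 ε)
  1 | (11)* | 10(0 | 1)0 = 26 transitions (8 symbol, 18 ε)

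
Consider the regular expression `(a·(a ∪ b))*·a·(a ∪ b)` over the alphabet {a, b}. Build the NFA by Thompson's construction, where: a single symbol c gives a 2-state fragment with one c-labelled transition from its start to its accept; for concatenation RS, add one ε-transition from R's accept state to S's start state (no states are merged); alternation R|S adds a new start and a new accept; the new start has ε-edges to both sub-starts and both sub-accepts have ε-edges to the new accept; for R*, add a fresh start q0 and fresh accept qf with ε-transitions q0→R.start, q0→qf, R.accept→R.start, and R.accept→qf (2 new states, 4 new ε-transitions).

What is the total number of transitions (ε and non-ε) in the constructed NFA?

21

Per subexpression:
Each of the 6 symbol leaves contributes 1 transition (1 symbol, 0 ε).
  a ∪ b : 6 transitions (2 symbol, 4 ε)
  a·(a ∪ b) : 8 transitions (3 symbol, 5 ε)
  (a·(a ∪ b))* : 12 transitions (3 symbol, 9 ε)
  a ∪ b : 6 transitions (2 symbol, 4 ε)
  (a·(a ∪ b))*·a·(a ∪ b) : 21 transitions (6 symbol, 15 ε)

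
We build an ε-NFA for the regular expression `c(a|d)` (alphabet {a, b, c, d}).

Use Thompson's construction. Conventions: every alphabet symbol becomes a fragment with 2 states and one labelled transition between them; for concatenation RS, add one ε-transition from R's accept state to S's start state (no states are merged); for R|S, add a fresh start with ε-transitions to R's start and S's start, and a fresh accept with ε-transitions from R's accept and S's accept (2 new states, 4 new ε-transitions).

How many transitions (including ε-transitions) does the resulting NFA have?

8

Bottom-up over the parse tree:
Each of the 3 symbol leaves contributes 1 transition (1 symbol, 0 ε).
  a|d — 6 transitions (2 symbol, 4 ε)
  c(a|d) — 8 transitions (3 symbol, 5 ε)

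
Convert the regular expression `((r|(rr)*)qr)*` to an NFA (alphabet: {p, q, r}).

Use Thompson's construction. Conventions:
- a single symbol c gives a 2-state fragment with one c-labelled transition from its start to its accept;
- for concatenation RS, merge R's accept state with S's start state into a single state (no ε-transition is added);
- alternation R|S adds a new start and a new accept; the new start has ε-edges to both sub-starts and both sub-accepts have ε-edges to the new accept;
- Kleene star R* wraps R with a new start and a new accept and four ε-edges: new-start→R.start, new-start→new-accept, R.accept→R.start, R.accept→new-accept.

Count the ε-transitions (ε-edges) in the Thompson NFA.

12

Building bottom-up:
Each of the 5 symbol leaves contributes 0 ε-transitions.
  rr = 0 ε-transitions
  (rr)* = 4 ε-transitions
  r|(rr)* = 8 ε-transitions
  (r|(rr)*)qr = 8 ε-transitions
  ((r|(rr)*)qr)* = 12 ε-transitions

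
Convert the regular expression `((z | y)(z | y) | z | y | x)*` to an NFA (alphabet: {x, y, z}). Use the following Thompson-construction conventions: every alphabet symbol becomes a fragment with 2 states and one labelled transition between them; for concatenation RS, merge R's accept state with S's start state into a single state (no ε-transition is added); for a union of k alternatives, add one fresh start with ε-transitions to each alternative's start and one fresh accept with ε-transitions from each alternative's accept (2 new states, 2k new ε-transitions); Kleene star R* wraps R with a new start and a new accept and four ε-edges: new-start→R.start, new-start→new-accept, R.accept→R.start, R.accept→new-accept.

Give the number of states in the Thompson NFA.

21

Per subexpression:
Each of the 7 symbol leaves contributes a 2-state fragment.
  z | y : 6 states
  z | y : 6 states
  (z | y)(z | y) : 11 states
  (z | y)(z | y) | z | y | x : 19 states
  ((z | y)(z | y) | z | y | x)* : 21 states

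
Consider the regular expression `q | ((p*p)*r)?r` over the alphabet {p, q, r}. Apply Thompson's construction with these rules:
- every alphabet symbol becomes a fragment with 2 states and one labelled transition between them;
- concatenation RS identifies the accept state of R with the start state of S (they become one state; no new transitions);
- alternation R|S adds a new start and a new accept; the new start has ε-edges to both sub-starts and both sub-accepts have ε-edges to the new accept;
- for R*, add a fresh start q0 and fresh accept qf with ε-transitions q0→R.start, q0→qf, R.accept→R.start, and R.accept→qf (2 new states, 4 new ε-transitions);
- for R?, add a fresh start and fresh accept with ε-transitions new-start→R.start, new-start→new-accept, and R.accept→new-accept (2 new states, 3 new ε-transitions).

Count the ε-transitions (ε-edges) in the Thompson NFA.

Recursing over subexpressions:
Each of the 5 symbol leaves contributes 0 ε-transitions.
  p* — 4 ε-transitions
  p*p — 4 ε-transitions
  (p*p)* — 8 ε-transitions
  (p*p)*r — 8 ε-transitions
  ((p*p)*r)? — 11 ε-transitions
  ((p*p)*r)?r — 11 ε-transitions
  q | ((p*p)*r)?r — 15 ε-transitions

15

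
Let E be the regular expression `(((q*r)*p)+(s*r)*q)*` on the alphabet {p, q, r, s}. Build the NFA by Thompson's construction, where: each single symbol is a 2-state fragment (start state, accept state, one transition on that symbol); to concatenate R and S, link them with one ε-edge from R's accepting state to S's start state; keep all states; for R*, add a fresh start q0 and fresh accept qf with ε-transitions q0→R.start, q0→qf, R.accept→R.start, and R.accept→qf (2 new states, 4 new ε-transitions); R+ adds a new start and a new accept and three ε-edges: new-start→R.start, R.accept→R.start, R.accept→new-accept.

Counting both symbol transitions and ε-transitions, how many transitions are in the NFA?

Recursing over subexpressions:
Each of the 6 symbol leaves contributes 1 transition (1 symbol, 0 ε).
  q* = 5 transitions (1 symbol, 4 ε)
  q*r = 7 transitions (2 symbol, 5 ε)
  (q*r)* = 11 transitions (2 symbol, 9 ε)
  (q*r)*p = 13 transitions (3 symbol, 10 ε)
  ((q*r)*p)+ = 16 transitions (3 symbol, 13 ε)
  s* = 5 transitions (1 symbol, 4 ε)
  s*r = 7 transitions (2 symbol, 5 ε)
  (s*r)* = 11 transitions (2 symbol, 9 ε)
  ((q*r)*p)+(s*r)*q = 30 transitions (6 symbol, 24 ε)
  (((q*r)*p)+(s*r)*q)* = 34 transitions (6 symbol, 28 ε)

34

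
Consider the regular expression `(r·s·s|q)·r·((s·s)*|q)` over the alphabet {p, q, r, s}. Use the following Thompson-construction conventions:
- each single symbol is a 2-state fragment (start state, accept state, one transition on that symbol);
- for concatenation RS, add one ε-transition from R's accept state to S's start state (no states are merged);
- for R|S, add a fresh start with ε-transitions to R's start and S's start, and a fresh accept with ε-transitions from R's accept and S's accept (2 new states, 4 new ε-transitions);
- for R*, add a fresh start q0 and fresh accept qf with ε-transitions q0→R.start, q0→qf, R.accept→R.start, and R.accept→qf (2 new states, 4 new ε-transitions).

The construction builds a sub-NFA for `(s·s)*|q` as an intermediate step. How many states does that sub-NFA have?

10

Fragment for `(s·s)*|q`:
Each of the 3 symbol leaves contributes a 2-state fragment.
  s·s = 4 states
  (s·s)* = 6 states
  (s·s)*|q = 10 states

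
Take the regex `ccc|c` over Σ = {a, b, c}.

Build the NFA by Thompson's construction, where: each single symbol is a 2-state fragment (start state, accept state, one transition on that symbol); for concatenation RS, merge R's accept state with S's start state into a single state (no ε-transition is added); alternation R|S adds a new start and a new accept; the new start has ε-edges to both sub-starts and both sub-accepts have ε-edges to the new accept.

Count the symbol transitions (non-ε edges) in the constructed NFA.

4

Per subexpression:
Each of the 4 symbol leaves contributes exactly 1 symbol transition.
  ccc → 3 symbol transitions
  ccc|c → 4 symbol transitions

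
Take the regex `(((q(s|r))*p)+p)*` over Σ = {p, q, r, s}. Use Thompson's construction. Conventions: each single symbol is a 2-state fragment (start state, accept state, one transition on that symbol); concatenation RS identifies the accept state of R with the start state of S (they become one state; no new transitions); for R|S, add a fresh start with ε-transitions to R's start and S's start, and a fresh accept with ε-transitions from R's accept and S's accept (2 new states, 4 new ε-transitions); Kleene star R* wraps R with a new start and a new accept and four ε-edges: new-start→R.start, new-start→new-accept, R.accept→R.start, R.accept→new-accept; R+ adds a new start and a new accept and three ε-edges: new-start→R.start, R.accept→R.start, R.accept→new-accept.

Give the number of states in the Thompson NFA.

Bottom-up over the parse tree:
Each of the 5 symbol leaves contributes a 2-state fragment.
  s|r = 6 states
  q(s|r) = 7 states
  (q(s|r))* = 9 states
  (q(s|r))*p = 10 states
  ((q(s|r))*p)+ = 12 states
  ((q(s|r))*p)+p = 13 states
  (((q(s|r))*p)+p)* = 15 states

15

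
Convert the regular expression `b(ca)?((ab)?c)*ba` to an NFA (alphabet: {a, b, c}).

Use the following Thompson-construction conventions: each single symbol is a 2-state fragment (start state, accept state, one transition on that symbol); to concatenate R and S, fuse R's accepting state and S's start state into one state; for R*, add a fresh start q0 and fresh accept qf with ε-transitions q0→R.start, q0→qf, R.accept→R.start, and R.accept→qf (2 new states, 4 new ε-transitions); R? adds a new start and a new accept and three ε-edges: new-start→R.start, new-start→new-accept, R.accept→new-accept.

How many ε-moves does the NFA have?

10

Recursing over subexpressions:
Each of the 8 symbol leaves contributes 0 ε-transitions.
  ca : 0 ε-transitions
  (ca)? : 3 ε-transitions
  ab : 0 ε-transitions
  (ab)? : 3 ε-transitions
  (ab)?c : 3 ε-transitions
  ((ab)?c)* : 7 ε-transitions
  b(ca)?((ab)?c)*ba : 10 ε-transitions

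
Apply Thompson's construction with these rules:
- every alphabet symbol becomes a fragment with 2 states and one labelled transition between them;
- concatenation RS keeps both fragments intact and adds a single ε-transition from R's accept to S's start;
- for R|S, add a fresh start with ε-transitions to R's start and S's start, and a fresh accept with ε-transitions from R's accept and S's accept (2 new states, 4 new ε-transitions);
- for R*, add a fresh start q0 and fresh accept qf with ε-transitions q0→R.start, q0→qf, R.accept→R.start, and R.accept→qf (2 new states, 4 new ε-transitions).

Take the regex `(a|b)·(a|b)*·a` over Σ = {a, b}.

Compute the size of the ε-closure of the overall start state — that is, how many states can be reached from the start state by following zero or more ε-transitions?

Compute the ε-closure size of each fragment's start state recursively; a symbol fragment's start has no outgoing ε-edge, so its closure is just itself (size 1).
  a|b : C = 1 + 1 + 1 = 3 (the new accept is not ε-reachable since no branch accepts ε)
  a|b : new start ε-reaches every alternative's start; none of them accept ε, so the new accept is not reached: C = 1 + 1 + 1 = 3
  (a|b)* : the star's fresh start ε-reaches both the body's start and the fresh accept: C = 2 + 3 = 5
  (a|b)·(a|b)*·a : same as the first factor's closure: C = 3

3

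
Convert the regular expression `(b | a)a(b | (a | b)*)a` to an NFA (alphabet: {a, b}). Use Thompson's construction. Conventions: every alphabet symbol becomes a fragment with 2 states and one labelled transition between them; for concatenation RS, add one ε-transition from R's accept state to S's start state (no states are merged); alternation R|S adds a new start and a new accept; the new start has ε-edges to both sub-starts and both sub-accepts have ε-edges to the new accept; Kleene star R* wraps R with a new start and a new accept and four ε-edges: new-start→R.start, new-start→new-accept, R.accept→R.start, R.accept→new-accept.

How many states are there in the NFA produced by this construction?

22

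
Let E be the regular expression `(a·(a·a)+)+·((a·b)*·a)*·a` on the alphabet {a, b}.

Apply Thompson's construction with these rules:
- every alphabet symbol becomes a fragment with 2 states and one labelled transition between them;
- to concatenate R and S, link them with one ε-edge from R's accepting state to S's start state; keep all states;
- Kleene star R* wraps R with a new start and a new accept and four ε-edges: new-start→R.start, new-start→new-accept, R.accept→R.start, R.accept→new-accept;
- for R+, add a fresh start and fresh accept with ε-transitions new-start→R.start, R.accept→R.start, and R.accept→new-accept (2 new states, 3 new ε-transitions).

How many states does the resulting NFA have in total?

Recursing over subexpressions:
Each of the 7 symbol leaves contributes a 2-state fragment.
  a·a — 4 states
  (a·a)+ — 6 states
  a·(a·a)+ — 8 states
  (a·(a·a)+)+ — 10 states
  a·b — 4 states
  (a·b)* — 6 states
  (a·b)*·a — 8 states
  ((a·b)*·a)* — 10 states
  (a·(a·a)+)+·((a·b)*·a)*·a — 22 states

22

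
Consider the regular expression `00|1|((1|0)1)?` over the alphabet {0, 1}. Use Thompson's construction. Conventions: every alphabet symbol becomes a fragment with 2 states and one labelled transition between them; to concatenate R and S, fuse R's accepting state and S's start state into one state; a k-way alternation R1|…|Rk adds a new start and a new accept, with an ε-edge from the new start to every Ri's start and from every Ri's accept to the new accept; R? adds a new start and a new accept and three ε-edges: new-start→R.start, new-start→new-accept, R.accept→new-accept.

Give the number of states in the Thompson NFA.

16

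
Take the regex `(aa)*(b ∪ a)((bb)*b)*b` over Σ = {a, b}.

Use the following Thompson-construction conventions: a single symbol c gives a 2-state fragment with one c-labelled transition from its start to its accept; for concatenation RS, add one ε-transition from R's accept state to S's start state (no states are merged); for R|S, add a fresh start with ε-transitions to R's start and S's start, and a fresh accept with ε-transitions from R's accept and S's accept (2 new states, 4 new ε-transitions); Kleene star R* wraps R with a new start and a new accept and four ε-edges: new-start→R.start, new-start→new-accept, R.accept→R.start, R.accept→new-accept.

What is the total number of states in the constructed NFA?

24

Recursing over subexpressions:
Each of the 8 symbol leaves contributes a 2-state fragment.
  aa : 4 states
  (aa)* : 6 states
  b ∪ a : 6 states
  bb : 4 states
  (bb)* : 6 states
  (bb)*b : 8 states
  ((bb)*b)* : 10 states
  (aa)*(b ∪ a)((bb)*b)*b : 24 states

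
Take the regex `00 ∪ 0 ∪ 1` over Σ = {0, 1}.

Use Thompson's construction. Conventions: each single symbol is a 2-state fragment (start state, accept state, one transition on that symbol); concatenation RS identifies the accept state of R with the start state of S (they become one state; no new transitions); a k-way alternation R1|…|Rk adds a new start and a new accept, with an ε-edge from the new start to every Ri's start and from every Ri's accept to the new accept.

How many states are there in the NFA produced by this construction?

9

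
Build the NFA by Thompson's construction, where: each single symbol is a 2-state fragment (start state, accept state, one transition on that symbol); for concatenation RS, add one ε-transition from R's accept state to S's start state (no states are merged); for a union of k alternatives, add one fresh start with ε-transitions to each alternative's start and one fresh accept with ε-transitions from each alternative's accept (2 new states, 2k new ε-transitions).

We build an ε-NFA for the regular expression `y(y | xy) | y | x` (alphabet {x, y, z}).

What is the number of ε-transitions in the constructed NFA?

Recursing over subexpressions:
Each of the 6 symbol leaves contributes 0 ε-transitions.
  xy : 1 ε-transition
  y | xy : 5 ε-transitions
  y(y | xy) : 6 ε-transitions
  y(y | xy) | y | x : 12 ε-transitions

12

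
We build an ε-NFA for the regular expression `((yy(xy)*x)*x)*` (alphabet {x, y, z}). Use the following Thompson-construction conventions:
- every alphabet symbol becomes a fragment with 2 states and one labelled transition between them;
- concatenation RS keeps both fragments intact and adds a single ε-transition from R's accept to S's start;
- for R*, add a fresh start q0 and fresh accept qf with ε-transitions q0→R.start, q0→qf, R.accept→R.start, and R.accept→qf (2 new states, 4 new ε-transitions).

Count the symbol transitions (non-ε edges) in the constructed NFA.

6

Per subexpression:
Each of the 6 symbol leaves contributes exactly 1 symbol transition.
  xy : 2 symbol transitions
  (xy)* : 2 symbol transitions
  yy(xy)*x : 5 symbol transitions
  (yy(xy)*x)* : 5 symbol transitions
  (yy(xy)*x)*x : 6 symbol transitions
  ((yy(xy)*x)*x)* : 6 symbol transitions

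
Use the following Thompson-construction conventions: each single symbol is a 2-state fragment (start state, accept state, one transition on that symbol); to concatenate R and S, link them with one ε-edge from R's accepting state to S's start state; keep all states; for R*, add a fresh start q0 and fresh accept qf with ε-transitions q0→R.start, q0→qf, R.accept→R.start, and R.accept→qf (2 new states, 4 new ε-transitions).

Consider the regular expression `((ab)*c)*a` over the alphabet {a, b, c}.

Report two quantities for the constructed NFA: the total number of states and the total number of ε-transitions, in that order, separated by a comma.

12, 11

Bottom-up over the parse tree:
Each of the 4 symbol leaves contributes 2 states and 0 ε-transitions.
  ab → 4 states, 1 ε-transition
  (ab)* → 6 states, 5 ε-transitions
  (ab)*c → 8 states, 6 ε-transitions
  ((ab)*c)* → 10 states, 10 ε-transitions
  ((ab)*c)*a → 12 states, 11 ε-transitions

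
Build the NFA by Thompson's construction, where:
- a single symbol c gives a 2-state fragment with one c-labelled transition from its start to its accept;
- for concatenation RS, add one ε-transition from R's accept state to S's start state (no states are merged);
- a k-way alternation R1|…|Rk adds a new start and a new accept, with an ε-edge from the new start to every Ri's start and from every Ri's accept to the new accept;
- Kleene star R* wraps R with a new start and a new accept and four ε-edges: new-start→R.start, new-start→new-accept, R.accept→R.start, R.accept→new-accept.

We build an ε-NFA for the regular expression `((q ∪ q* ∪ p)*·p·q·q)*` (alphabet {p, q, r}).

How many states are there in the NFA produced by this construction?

20

Bottom-up over the parse tree:
Each of the 6 symbol leaves contributes a 2-state fragment.
  q* → 4 states
  q ∪ q* ∪ p → 10 states
  (q ∪ q* ∪ p)* → 12 states
  (q ∪ q* ∪ p)*·p·q·q → 18 states
  ((q ∪ q* ∪ p)*·p·q·q)* → 20 states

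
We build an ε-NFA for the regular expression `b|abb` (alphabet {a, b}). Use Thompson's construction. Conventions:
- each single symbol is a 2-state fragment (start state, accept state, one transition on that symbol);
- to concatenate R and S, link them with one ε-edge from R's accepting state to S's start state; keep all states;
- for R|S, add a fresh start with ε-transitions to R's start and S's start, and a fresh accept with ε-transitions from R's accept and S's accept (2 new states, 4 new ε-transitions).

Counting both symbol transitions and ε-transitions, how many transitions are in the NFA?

10

Building bottom-up:
Each of the 4 symbol leaves contributes 1 transition (1 symbol, 0 ε).
  abb : 5 transitions (3 symbol, 2 ε)
  b|abb : 10 transitions (4 symbol, 6 ε)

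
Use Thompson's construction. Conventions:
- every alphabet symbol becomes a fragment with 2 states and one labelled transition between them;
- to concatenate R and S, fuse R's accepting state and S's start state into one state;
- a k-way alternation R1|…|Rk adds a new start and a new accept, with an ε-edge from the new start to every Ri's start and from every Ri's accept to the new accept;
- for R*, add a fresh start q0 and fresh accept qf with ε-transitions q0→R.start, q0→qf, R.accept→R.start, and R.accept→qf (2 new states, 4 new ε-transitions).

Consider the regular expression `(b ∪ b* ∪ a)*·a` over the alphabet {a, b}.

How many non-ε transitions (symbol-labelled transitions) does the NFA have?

4

Per subexpression:
Each of the 4 symbol leaves contributes exactly 1 symbol transition.
  b* — 1 symbol transition
  b ∪ b* ∪ a — 3 symbol transitions
  (b ∪ b* ∪ a)* — 3 symbol transitions
  (b ∪ b* ∪ a)*·a — 4 symbol transitions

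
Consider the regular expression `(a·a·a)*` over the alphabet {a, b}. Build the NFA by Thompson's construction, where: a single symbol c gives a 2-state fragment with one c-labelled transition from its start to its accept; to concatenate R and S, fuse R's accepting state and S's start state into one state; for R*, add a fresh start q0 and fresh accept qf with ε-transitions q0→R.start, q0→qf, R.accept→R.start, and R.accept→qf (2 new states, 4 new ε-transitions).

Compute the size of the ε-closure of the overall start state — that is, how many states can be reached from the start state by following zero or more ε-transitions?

3

Work bottom-up. For each fragment F, track |ε-closure(F.start)| and whether F's accept lies in that closure (i.e. whether F accepts ε). A single-symbol fragment has closure size 1 and does not accept ε.
  a·a·a : |closure| equals the left operand's closure size = 1 (its accept is not ε-reachable, so the closure stops there)
  (a·a·a)* : the star's fresh start ε-reaches both the body's start and the fresh accept: |closure| = 2 + 1 = 3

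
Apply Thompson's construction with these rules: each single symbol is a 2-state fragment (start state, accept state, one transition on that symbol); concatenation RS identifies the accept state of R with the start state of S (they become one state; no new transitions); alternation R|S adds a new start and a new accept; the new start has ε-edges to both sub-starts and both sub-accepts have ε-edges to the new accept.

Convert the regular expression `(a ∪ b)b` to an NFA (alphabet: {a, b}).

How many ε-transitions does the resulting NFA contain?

Bottom-up over the parse tree:
Each of the 3 symbol leaves contributes 0 ε-transitions.
  a ∪ b = 4 ε-transitions
  (a ∪ b)b = 4 ε-transitions

4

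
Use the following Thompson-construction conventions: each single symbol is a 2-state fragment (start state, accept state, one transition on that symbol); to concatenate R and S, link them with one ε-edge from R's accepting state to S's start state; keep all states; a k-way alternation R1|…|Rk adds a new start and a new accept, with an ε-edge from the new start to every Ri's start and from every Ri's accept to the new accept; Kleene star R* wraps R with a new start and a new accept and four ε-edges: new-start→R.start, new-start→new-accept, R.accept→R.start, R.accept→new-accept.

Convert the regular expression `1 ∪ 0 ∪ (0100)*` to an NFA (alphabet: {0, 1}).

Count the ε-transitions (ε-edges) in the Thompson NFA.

13

Recursing over subexpressions:
Each of the 6 symbol leaves contributes 0 ε-transitions.
  0100 : 3 ε-transitions
  (0100)* : 7 ε-transitions
  1 ∪ 0 ∪ (0100)* : 13 ε-transitions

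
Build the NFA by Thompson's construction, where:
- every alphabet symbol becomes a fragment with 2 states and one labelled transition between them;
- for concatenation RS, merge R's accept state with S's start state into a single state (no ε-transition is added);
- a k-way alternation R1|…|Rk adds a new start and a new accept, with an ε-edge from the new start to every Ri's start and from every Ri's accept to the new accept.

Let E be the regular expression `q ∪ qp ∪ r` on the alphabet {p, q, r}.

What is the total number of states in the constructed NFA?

By structural recursion:
Each of the 4 symbol leaves contributes a 2-state fragment.
  qp — 3 states
  q ∪ qp ∪ r — 9 states

9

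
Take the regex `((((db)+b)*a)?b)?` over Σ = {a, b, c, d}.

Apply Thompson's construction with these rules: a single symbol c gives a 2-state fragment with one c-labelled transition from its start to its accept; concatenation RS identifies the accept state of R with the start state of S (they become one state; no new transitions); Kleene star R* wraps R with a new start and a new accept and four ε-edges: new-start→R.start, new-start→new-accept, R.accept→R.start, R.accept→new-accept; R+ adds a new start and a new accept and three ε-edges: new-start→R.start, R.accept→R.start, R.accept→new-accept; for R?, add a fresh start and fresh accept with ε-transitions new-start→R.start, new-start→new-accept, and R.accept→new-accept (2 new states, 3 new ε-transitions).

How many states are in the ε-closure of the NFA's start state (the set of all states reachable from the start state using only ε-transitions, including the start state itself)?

8

Let C(F) = |ε-closure(F.start)| within fragment F, and note whether F accepts ε. Symbol fragments have C = 1 and do not accept ε. Then:
  db : C equals the left operand's closure size = 1 (its accept is not ε-reachable, so the closure stops there)
  (db)+ : C = 1 + 1 = 2 (the body doesn't accept ε, so the new accept is not reached)
  (db)+b : same as the first factor's closure: C = 2
  ((db)+b)* : new start has ε-edges to the inner start and to the new accept, so C = 2 + 2 = 4
  ((db)+b)*a : C = 4 + (1−1) = 4 (closure spills across the concat boundary because the left factor accepts ε)
  (((db)+b)*a)? : C = 1 (new start) + 4 (body) + 1 (new accept, via ε) = 6
  (((db)+b)*a)?b : C = 6 + (1−1) = 6 (closure spills across the concat boundary because the left factor accepts ε)
  ((((db)+b)*a)?b)? : new start has ε-edges to the inner start and to the new accept, so C = 2 + 6 = 8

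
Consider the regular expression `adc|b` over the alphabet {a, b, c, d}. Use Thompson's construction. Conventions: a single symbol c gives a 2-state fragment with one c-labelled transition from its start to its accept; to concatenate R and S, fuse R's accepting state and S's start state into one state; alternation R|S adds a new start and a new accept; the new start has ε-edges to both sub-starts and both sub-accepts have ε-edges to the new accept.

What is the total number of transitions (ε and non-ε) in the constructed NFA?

8

Per subexpression:
Each of the 4 symbol leaves contributes 1 transition (1 symbol, 0 ε).
  adc — 3 transitions (3 symbol, 0 ε)
  adc|b — 8 transitions (4 symbol, 4 ε)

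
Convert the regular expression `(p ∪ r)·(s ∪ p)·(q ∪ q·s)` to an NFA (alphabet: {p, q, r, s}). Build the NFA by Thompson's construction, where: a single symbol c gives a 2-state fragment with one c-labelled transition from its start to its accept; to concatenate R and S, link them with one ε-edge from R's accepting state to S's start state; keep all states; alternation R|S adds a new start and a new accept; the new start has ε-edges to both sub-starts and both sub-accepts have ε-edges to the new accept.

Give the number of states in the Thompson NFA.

Building bottom-up:
Each of the 7 symbol leaves contributes a 2-state fragment.
  p ∪ r → 6 states
  s ∪ p → 6 states
  q·s → 4 states
  q ∪ q·s → 8 states
  (p ∪ r)·(s ∪ p)·(q ∪ q·s) → 20 states

20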